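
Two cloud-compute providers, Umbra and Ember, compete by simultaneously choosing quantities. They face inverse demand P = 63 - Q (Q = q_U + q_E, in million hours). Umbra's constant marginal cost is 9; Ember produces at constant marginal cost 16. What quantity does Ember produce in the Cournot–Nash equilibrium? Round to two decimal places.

13.33

Umbra's profit: π_U = (63 - Q)q_U - (9q_U). Setting ∂π_U/∂q_U = 0: 54 - 2q_U - (q_E) = 0.
Ember's first-order condition: 47 - 2q_E - (q_U) = 0.
So q_U = (54 - q_E)/2 and q_E = (47 - q_U)/2.
Substituting one into the other gives q_U = 61/3 and q_E = 40/3.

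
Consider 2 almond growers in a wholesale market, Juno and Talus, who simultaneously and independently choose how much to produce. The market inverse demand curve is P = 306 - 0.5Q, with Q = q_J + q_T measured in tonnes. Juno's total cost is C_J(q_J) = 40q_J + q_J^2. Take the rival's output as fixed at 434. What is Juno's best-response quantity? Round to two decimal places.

With the rival's output fixed at 434, Juno's profit is π_J = (306 - (1/2)·434 - (1/2)q_J)q_J - (40q_J + q_J²) = (89 - (1/2)q_J)q_J - (40q_J + q_J²).
∂π_J/∂q_J = 49 - 3q_J = 0, so q_J = 49/3.

16.33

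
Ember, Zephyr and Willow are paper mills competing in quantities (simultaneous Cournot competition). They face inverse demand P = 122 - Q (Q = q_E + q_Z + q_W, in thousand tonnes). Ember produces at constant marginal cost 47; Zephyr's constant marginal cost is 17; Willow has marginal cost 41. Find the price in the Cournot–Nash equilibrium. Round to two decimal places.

Ember's profit: π_E = (122 - Q)q_E - (47q_E). Setting ∂π_E/∂q_E = 0: 75 - 2q_E - (q_Z + q_W) = 0.
Zephyr's profit: π_Z = (122 - Q)q_Z - (17q_Z). Setting ∂π_Z/∂q_Z = 0: 105 - 2q_Z - (q_E + q_W) = 0.
Willow's profit: π_W = (122 - Q)q_W - (41q_W). Setting ∂π_W/∂q_W = 0: 81 - 2q_W - (q_E + q_Z) = 0.
Adding the 3 conditions: 261 − 2Q − 2Q = 0, i.e. Q = 261/4.
Back-substituting: q_E = (75 − 261/4) = 39/4, q_Z = (105 − 261/4) = 159/4, q_W = (81 − 261/4) = 63/4.
Total output Q = 261/4, so price P = 122 - 261/4 = 227/4.

56.75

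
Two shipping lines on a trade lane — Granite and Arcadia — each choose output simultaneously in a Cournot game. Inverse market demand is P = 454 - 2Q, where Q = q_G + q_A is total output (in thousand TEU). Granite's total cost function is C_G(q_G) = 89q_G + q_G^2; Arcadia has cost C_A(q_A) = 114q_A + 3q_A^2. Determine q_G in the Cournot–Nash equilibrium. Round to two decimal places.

Granite's profit: π_G = (454 - 2Q)q_G - (89q_G + q_G²). Setting ∂π_G/∂q_G = 0: 365 - 6q_G - 2(q_A) = 0.
Arcadia's first-order condition: 340 - 10q_A - 2(q_G) = 0.
Rearranging gives the reaction functions q_G = (365 - 2q_A)/6 and q_A = (340 - 2q_G)/10.
Substituting one into the other gives q_G = 1485/28 and q_A = 655/28.

53.04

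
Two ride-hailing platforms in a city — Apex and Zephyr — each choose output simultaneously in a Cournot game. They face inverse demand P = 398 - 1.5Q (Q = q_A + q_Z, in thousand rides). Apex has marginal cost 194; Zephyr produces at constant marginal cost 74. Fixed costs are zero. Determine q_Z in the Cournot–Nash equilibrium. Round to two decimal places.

98.67

Apex's profit: π_A = (398 - 1.5Q)q_A - (194q_A). Setting ∂π_A/∂q_A = 0: 204 - 3q_A - (3/2)(q_Z) = 0.
Zephyr's profit: π_Z = (398 - 1.5Q)q_Z - (74q_Z). Setting ∂π_Z/∂q_Z = 0: 324 - 3q_Z - (3/2)(q_A) = 0.
Best responses: q_A = (204 - (3/2)q_Z)/3, q_Z = (324 - (3/2)q_A)/3.
Solving the pair: q_A = 56/3, q_Z = 296/3.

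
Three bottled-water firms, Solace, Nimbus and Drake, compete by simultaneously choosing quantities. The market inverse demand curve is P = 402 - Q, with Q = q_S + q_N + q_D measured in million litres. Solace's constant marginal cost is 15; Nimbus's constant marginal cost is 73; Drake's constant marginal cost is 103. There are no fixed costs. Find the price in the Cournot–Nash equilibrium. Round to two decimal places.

148.25

Solace's profit: π_S = (402 - Q)q_S - (15q_S). Setting ∂π_S/∂q_S = 0: 387 - 2q_S - (q_N + q_D) = 0.
Nimbus's first-order condition: 329 - 2q_N - (q_S + q_D) = 0.
Drake's first-order condition: 299 - 2q_D - (q_S + q_N) = 0.
Adding the 3 first-order conditions: 1015 − 4Q = 0, so Q = 1015/4.
Back-substituting: q_S = (387 − 1015/4) = 533/4, q_N = (329 − 1015/4) = 301/4, q_D = (299 − 1015/4) = 181/4.
Total output Q = 1015/4, so price P = 402 - 1015/4 = 593/4.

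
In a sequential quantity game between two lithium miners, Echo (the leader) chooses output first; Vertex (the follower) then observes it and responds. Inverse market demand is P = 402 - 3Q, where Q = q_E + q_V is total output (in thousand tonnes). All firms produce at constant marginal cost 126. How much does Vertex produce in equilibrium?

The follower Vertex best-responds to any q_E: π_V = (402 - 3Q)q_V - 126q_V.
∂π_V/∂q_V = 276 - 3q_E - 6q_V = 0 gives the reaction function q_V = (276 - 3q_E)/6.
The leader anticipates this reaction. Substituting into P = 402 - 3Q gives P = 264 - (3/2)q_E, so π_E = (264 - (3/2)q_E)q_E - 126q_E.
Leader FOC: 138 - 3q_E = 0, so q_E = 46.
Then q_V = (276 - 3·46)/6 = 23.

23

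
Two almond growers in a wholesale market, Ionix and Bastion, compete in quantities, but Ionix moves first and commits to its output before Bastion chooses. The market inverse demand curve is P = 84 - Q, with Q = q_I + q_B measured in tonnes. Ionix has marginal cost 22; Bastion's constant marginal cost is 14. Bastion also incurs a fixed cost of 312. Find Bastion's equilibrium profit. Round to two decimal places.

Solve by backward induction. Given q_I, the follower Bastion maximises π_B = (84 - q_I - q_B)q_B - 14q_B.
∂π_B/∂q_B = 70 - q_I - 2q_B = 0 gives the reaction function q_B = (70 - q_I)/2.
The leader anticipates this reaction. Substituting into P = 84 - Q gives P = 49 - (1/2)q_I, so π_I = (49 - (1/2)q_I)q_I - 22q_I.
Maximising: ∂π_I/∂q_I = 27 - q_I = 0, giving q_I = 27.
Then q_B = (70 - 27)/2 = 43/2.
Price P = 84 - 97/2 = 71/2.
Bastion's profit: (71/2 - 14)·(43/2) - 312 = 601/4.

150.25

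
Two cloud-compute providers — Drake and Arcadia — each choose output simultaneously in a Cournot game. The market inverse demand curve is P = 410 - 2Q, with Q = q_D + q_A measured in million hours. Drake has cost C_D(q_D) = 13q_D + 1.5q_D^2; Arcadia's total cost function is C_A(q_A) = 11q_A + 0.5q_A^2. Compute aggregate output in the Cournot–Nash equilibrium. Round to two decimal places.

Drake's profit: π_D = (410 - 2Q)q_D - (13q_D + (3/2)q_D²). Setting ∂π_D/∂q_D = 0: 397 - 7q_D - 2(q_A) = 0.
Arcadia's first-order condition: 399 - 5q_A - 2(q_D) = 0.
So q_D = (397 - 2q_A)/7 and q_A = (399 - 2q_D)/5.
Substituting one into the other gives q_D = 1187/31 and q_A = 1999/31.
Total output Q = 1187/31 + 1999/31 = 102.7742.

102.77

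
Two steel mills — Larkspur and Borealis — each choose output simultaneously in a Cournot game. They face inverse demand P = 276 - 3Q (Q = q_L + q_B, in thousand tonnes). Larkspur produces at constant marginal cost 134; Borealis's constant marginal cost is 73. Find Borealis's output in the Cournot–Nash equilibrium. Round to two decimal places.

Larkspur's profit: π_L = (276 - 3Q)q_L - (134q_L). Setting ∂π_L/∂q_L = 0: 142 - 6q_L - 3(q_B) = 0.
Borealis's first-order condition: 203 - 6q_B - 3(q_L) = 0.
Best responses: q_L = (142 - 3q_B)/6, q_B = (203 - 3q_L)/6.
Substituting one into the other gives q_L = 9 and q_B = 88/3.

29.33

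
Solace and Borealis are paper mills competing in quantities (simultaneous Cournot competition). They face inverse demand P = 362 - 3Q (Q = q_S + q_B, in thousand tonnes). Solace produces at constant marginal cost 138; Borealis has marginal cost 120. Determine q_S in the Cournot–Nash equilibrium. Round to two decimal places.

Solace's profit: π_S = (362 - 3Q)q_S - (138q_S). Setting ∂π_S/∂q_S = 0: 224 - 6q_S - 3(q_B) = 0.
Borealis's profit: π_B = (362 - 3Q)q_B - (120q_B). Setting ∂π_B/∂q_B = 0: 242 - 6q_B - 3(q_S) = 0.
So q_S = (224 - 3q_B)/6 and q_B = (242 - 3q_S)/6.
Substituting one into the other gives q_S = 206/9 and q_B = 260/9.

22.89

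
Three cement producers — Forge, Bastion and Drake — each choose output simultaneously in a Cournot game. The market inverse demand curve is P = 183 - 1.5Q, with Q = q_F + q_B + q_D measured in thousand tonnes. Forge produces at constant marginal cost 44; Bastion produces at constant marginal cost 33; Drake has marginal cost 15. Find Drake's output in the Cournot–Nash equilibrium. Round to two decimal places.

35.83

Forge's profit: π_F = (183 - 1.5Q)q_F - (44q_F). Setting ∂π_F/∂q_F = 0: 139 - 3q_F - (3/2)(q_B + q_D) = 0.
Bastion's first-order condition: 150 - 3q_B - (3/2)(q_F + q_D) = 0.
Drake's profit: π_D = (183 - 1.5Q)q_D - (15q_D). Setting ∂π_D/∂q_D = 0: 168 - 3q_D - (3/2)(q_F + q_B) = 0.
Adding the 3 conditions: 457 − 3Q − 3Q = 0, i.e. Q = 457/6.
Back-substituting: q_F = (139 − 457/4)/(3/2) = 33/2, q_B = (150 − 457/4)/(3/2) = 143/6, q_D = (168 − 457/4)/(3/2) = 215/6.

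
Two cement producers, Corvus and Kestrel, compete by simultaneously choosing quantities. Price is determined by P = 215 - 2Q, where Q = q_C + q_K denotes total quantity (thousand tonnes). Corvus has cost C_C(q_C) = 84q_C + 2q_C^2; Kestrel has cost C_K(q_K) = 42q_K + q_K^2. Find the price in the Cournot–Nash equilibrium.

Corvus's profit: π_C = (215 - 2Q)q_C - (84q_C + 2q_C²). Setting ∂π_C/∂q_C = 0: 131 - 8q_C - 2(q_K) = 0.
Kestrel's first-order condition: 173 - 6q_K - 2(q_C) = 0.
Best responses: q_C = (131 - 2q_K)/8, q_K = (173 - 2q_C)/6.
Substituting one into the other gives q_C = 10 and q_K = 51/2.
Total output Q = 71/2, so price P = 215 - 2·(71/2) = 144.

144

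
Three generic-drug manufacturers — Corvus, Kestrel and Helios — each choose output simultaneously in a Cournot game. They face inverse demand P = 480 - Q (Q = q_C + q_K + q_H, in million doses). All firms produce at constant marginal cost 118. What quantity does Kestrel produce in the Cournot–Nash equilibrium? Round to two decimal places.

90.50

Each firm earns π_i = (480 - Q)q_i - 118q_i.
Setting ∂π_i/∂q_i = 0 with rivals' quantities fixed: 362 - 2q_i - Σ_{j≠i} q_j = 0.
With identical firms every q_j equals q_i, so Σ_{j≠i} q_j = 2q_i and 362 = 4q_i, giving q_i = 181/2.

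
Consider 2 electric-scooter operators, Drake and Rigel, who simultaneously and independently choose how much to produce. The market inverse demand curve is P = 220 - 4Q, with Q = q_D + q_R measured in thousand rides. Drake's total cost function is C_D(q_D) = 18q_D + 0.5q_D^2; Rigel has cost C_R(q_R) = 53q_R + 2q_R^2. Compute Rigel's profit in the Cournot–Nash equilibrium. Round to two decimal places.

342.41

Drake's profit: π_D = (220 - 4Q)q_D - (18q_D + (1/2)q_D²). Setting ∂π_D/∂q_D = 0: 202 - 9q_D - 4(q_R) = 0.
Rigel's profit: π_R = (220 - 4Q)q_R - (53q_R + 2q_R²). Setting ∂π_R/∂q_R = 0: 167 - 12q_R - 4(q_D) = 0.
So q_D = (202 - 4q_R)/9 and q_R = (167 - 4q_D)/12.
Solving the pair: q_D = 439/23, q_R = 695/92.
Price P = 220 - 4·26.6413 = 113.4348.
Rigel's profit: 113.4348·(695/92) - 53·(695/92) - 2(695/92)² = 342.4090.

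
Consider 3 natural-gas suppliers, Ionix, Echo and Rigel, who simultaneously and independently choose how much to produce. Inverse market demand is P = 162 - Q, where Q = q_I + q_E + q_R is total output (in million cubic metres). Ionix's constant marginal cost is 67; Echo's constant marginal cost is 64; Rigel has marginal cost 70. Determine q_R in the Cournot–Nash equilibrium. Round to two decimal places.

Ionix's profit: π_I = (162 - Q)q_I - (67q_I). Setting ∂π_I/∂q_I = 0: 95 - 2q_I - (q_E + q_R) = 0.
Echo's first-order condition: 98 - 2q_E - (q_I + q_R) = 0.
Rigel's first-order condition: 92 - 2q_R - (q_I + q_E) = 0.
Adding the 3 first-order conditions: 285 − 4Q = 0, so Q = 285/4.
Back-substituting: q_I = (95 − 285/4) = 95/4, q_E = (98 − 285/4) = 107/4, q_R = (92 − 285/4) = 83/4.

20.75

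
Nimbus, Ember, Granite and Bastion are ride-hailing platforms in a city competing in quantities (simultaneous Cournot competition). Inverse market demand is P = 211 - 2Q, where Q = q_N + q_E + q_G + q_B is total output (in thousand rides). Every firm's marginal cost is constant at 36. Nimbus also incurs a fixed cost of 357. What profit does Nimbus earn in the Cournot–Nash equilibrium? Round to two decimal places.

A representative firm's profit is π_i = q_i(211 - 2Q) - 36q_i.
Setting ∂π_i/∂q_i = 0 with rivals' quantities fixed: 175 - 4q_i - 2·Σ_{j≠i} q_j = 0.
With identical firms every q_j equals q_i, so Σ_{j≠i} q_j = 3q_i and 175 = 10q_i, giving q_i = 35/2.
Price P = 211 - 2·70 = 71.
Nimbus's profit: (71 - 36)·(35/2) - 357 = 511/2.

255.50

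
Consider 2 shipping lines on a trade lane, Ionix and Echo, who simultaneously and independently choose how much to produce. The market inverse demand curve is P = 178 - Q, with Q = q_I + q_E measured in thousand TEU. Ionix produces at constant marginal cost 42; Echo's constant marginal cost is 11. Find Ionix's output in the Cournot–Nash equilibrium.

Ionix's profit: π_I = (178 - Q)q_I - (42q_I). Setting ∂π_I/∂q_I = 0: 136 - 2q_I - (q_E) = 0.
Echo's profit: π_E = (178 - Q)q_E - (11q_E). Setting ∂π_E/∂q_E = 0: 167 - 2q_E - (q_I) = 0.
Best responses: q_I = (136 - q_E)/2, q_E = (167 - q_I)/2.
Substituting one into the other gives q_I = 35 and q_E = 66.

35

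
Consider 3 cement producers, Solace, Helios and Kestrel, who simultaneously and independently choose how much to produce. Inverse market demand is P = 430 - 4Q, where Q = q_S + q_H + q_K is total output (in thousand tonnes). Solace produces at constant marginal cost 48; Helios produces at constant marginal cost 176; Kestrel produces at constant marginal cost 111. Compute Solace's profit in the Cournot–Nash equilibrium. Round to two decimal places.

5130.14

Solace's profit: π_S = (430 - 4Q)q_S - (48q_S). Setting ∂π_S/∂q_S = 0: 382 - 8q_S - 4(q_H + q_K) = 0.
Helios's profit: π_H = (430 - 4Q)q_H - (176q_H). Setting ∂π_H/∂q_H = 0: 254 - 8q_H - 4(q_S + q_K) = 0.
Kestrel's profit: π_K = (430 - 4Q)q_K - (111q_K). Setting ∂π_K/∂q_K = 0: 319 - 8q_K - 4(q_S + q_H) = 0.
Summing all 3 equations gives 955 − 16Q = 0, hence Q = 955/16.
Back-substituting: q_S = (382 − 955/4)/4 = 573/16, q_H = (254 − 955/4)/4 = 61/16, q_K = (319 − 955/4)/4 = 321/16.
Price P = 430 - 4·(955/16) = 765/4.
Solace's profit: (765/4 - 48)·(573/16) = 5130.1406.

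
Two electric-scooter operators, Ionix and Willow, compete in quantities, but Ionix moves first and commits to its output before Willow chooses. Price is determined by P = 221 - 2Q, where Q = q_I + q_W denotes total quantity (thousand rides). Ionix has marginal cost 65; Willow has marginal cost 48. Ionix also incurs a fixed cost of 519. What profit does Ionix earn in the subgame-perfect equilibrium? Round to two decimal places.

688.56

The follower Willow best-responds to any q_I: π_W = (221 - 2Q)q_W - 48q_W.
Setting the follower's marginal profit to zero, 173 - 2q_I - 4q_W = 0, i.e. q_W = (173 - 2q_I)/4.
The leader anticipates this reaction. Substituting into P = 221 - 2Q gives P = 269/2 - q_I, so π_I = (269/2 - q_I)q_I - 65q_I.
Maximising: ∂π_I/∂q_I = 139/2 - 2q_I = 0, giving q_I = 139/4.
Then q_W = (173 - 2·(139/4))/4 = 207/8.
Price P = 221 - 2·(485/8) = 399/4.
Ionix's profit: (399/4 - 65)·(139/4) - 519 = 688.5625.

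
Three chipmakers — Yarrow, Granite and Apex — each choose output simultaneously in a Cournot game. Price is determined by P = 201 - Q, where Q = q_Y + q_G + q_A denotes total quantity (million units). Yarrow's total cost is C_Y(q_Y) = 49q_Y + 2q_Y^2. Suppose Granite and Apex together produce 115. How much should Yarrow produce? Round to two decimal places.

6.17

With rivals' combined output fixed at 115, Yarrow's profit is π_Y = (201 - 115 - q_Y)q_Y - (49q_Y + 2q_Y²) = (86 - q_Y)q_Y - (49q_Y + 2q_Y²).
∂π_Y/∂q_Y = 37 - 6q_Y = 0, so q_Y = 37/6.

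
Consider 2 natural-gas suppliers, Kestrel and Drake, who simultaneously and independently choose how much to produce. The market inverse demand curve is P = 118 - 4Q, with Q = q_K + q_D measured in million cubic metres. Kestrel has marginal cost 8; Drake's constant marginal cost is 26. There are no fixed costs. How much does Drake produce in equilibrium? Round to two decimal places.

6.17

Kestrel's profit: π_K = (118 - 4Q)q_K - (8q_K). Setting ∂π_K/∂q_K = 0: 110 - 8q_K - 4(q_D) = 0.
Drake's first-order condition: 92 - 8q_D - 4(q_K) = 0.
Best responses: q_K = (110 - 4q_D)/8, q_D = (92 - 4q_K)/8.
Solving the pair: q_K = 32/3, q_D = 37/6.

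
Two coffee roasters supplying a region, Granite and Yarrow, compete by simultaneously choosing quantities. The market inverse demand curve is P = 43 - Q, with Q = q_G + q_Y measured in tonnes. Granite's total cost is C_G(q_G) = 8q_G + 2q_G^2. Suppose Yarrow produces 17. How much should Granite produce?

3

With the rival's output fixed at 17, Granite's profit is π_G = (43 - 17 - q_G)q_G - (8q_G + 2q_G²) = (26 - q_G)q_G - (8q_G + 2q_G²).
∂π_G/∂q_G = 18 - 6q_G = 0, so q_G = 3.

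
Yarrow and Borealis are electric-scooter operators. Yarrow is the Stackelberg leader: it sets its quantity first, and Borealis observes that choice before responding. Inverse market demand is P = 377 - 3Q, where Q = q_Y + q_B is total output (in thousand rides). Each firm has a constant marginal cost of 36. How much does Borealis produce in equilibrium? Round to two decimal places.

28.42

Solve by backward induction. Given q_Y, the follower Borealis maximises π_B = (377 - 3q_Y - 3q_B)q_B - 36q_B.
Follower FOC: 341 - 3q_Y - 6q_B = 0, so q_B(q_Y) = (341 - 3q_Y)/6.
The leader anticipates this reaction. Substituting into P = 377 - 3Q gives P = 413/2 - (3/2)q_Y, so π_Y = (413/2 - (3/2)q_Y)q_Y - 36q_Y.
Maximising: ∂π_Y/∂q_Y = 341/2 - 3q_Y = 0, giving q_Y = 341/6.
Then q_B = (341 - 3·(341/6))/6 = 341/12.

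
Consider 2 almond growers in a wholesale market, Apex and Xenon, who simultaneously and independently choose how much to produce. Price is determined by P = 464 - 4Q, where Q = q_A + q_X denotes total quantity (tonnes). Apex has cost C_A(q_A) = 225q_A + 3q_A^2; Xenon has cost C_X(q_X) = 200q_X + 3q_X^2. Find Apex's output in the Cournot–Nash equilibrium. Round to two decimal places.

12.72

Apex's profit: π_A = (464 - 4Q)q_A - (225q_A + 3q_A²). Setting ∂π_A/∂q_A = 0: 239 - 14q_A - 4(q_X) = 0.
Xenon's profit: π_X = (464 - 4Q)q_X - (200q_X + 3q_X²). Setting ∂π_X/∂q_X = 0: 264 - 14q_X - 4(q_A) = 0.
Rearranging gives the reaction functions q_A = (239 - 4q_X)/14 and q_X = (264 - 4q_A)/14.
Solving the pair: q_A = 229/18, q_X = 137/9.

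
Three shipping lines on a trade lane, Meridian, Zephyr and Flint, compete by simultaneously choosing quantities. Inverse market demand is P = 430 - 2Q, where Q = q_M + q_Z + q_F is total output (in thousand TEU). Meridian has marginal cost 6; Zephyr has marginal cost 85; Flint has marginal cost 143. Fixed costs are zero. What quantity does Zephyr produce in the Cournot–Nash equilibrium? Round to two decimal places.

Meridian's profit: π_M = (430 - 2Q)q_M - (6q_M). Setting ∂π_M/∂q_M = 0: 424 - 4q_M - 2(q_Z + q_F) = 0.
Zephyr's profit: π_Z = (430 - 2Q)q_Z - (85q_Z). Setting ∂π_Z/∂q_Z = 0: 345 - 4q_Z - 2(q_M + q_F) = 0.
Flint's profit: π_F = (430 - 2Q)q_F - (143q_F). Setting ∂π_F/∂q_F = 0: 287 - 4q_F - 2(q_M + q_Z) = 0.
Summing all 3 equations gives 1056 − 8Q = 0, hence Q = 132.
Back-substituting: q_M = (424 − 264)/2 = 80, q_Z = (345 − 264)/2 = 81/2, q_F = (287 − 264)/2 = 23/2.

40.50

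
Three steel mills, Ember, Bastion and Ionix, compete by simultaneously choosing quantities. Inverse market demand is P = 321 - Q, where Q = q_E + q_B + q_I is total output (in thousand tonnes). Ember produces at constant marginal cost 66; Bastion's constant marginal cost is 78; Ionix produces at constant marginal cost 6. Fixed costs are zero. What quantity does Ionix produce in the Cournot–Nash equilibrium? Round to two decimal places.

111.75

Ember's profit: π_E = (321 - Q)q_E - (66q_E). Setting ∂π_E/∂q_E = 0: 255 - 2q_E - (q_B + q_I) = 0.
Bastion's profit: π_B = (321 - Q)q_B - (78q_B). Setting ∂π_B/∂q_B = 0: 243 - 2q_B - (q_E + q_I) = 0.
Ionix's profit: π_I = (321 - Q)q_I - (6q_I). Setting ∂π_I/∂q_I = 0: 315 - 2q_I - (q_E + q_B) = 0.
Adding the 3 conditions: 813 − 2Q − 2Q = 0, i.e. Q = 813/4.
Back-substituting: q_E = (255 − 813/4) = 207/4, q_B = (243 − 813/4) = 159/4, q_I = (315 − 813/4) = 447/4.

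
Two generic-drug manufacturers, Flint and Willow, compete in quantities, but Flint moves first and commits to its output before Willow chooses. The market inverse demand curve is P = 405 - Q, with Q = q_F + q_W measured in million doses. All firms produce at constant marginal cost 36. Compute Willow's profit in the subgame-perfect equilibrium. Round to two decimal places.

8510.06

The follower Willow best-responds to any q_F: π_W = (405 - Q)q_W - 36q_W.
Follower FOC: 369 - q_F - 2q_W = 0, so q_W(q_F) = (369 - q_F)/2.
The leader anticipates this reaction. Substituting into P = 405 - Q gives P = 441/2 - (1/2)q_F, so π_F = (441/2 - (1/2)q_F)q_F - 36q_F.
Leader FOC: 369/2 - q_F = 0, so q_F = 369/2.
Then q_W = (369 - 369/2)/2 = 369/4.
Price P = 405 - 1107/4 = 513/4.
Willow's profit: (513/4 - 36)·(369/4) = 8510.0625.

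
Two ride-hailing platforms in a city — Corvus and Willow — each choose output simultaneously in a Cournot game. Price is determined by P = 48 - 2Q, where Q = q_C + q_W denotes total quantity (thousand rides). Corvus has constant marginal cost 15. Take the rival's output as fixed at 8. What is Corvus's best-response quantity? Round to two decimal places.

4.25

With the rival's output fixed at 8, Corvus's profit is π_C = (48 - 2·8 - 2q_C)q_C - (15q_C) = (32 - 2q_C)q_C - (15q_C).
∂π_C/∂q_C = 17 - 4q_C = 0, so q_C = 17/4.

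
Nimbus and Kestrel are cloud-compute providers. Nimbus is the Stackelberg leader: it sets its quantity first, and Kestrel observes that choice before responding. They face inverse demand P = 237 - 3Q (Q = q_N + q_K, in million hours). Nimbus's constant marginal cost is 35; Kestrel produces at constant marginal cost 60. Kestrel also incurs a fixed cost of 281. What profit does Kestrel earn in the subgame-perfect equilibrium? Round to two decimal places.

Solve by backward induction. Given q_N, the follower Kestrel maximises π_K = (237 - 3q_N - 3q_K)q_K - 60q_K.
Follower FOC: 177 - 3q_N - 6q_K = 0, so q_K(q_N) = (177 - 3q_N)/6.
The leader anticipates this reaction. Substituting into P = 237 - 3Q gives P = 297/2 - (3/2)q_N, so π_N = (297/2 - (3/2)q_N)q_N - 35q_N.
The leader's first-order condition 227/2 - 3q_N = 0 yields q_N = 227/6.
Then q_K = (177 - 3·(227/6))/6 = 127/12.
Price P = 237 - 3·(581/12) = 367/4.
Kestrel's profit: (367/4 - 60)·(127/12) - 281 = 55.0208.

55.02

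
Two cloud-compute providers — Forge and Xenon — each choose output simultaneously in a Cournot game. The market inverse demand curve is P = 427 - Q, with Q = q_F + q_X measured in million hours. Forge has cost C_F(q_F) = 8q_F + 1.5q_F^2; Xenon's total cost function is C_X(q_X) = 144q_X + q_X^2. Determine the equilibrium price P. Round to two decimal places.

301.26

Forge's profit: π_F = (427 - Q)q_F - (8q_F + (3/2)q_F²). Setting ∂π_F/∂q_F = 0: 419 - 5q_F - (q_X) = 0.
Xenon's first-order condition: 283 - 4q_X - (q_F) = 0.
So q_F = (419 - q_X)/5 and q_X = (283 - q_F)/4.
Solving the pair: q_F = 1393/19, q_X = 996/19.
Total output Q = 125.7368, so price P = 427 - 125.7368 = 301.2632.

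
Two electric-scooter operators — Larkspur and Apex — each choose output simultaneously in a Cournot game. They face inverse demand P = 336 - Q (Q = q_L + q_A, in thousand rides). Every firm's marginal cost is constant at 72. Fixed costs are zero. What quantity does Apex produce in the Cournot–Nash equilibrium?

A representative firm's profit is π_i = q_i(336 - Q) - 72q_i.
Setting ∂π_i/∂q_i = 0 with rivals' quantities fixed: 264 - 2q_i - q_j = 0.
By symmetry each firm produces the same amount; substituting q_j = q_i yields q_i = 264/3 = 88.

88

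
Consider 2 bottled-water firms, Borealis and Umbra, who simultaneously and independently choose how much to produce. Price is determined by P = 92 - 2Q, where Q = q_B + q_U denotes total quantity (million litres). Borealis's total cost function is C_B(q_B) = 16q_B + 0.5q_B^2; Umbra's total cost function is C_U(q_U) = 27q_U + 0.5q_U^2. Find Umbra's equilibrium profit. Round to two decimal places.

169.67

Borealis's profit: π_B = (92 - 2Q)q_B - (16q_B + (1/2)q_B²). Setting ∂π_B/∂q_B = 0: 76 - 5q_B - 2(q_U) = 0.
Umbra's first-order condition: 65 - 5q_U - 2(q_B) = 0.
Best responses: q_B = (76 - 2q_U)/5, q_U = (65 - 2q_B)/5.
Solving the pair: q_B = 250/21, q_U = 173/21.
Price P = 92 - 2·(141/7) = 362/7.
Umbra's profit: (362/7)·(173/21) - 27·(173/21) - (1/2)(173/21)² = 169.6655.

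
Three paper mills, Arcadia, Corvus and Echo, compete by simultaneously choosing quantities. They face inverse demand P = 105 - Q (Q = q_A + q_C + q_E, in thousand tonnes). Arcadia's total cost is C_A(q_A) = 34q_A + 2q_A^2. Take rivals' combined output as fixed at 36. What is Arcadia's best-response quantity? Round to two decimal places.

With rivals' combined output fixed at 36, Arcadia's profit is π_A = (105 - 36 - q_A)q_A - (34q_A + 2q_A²) = (69 - q_A)q_A - (34q_A + 2q_A²).
∂π_A/∂q_A = 35 - 6q_A = 0, so q_A = 35/6.

5.83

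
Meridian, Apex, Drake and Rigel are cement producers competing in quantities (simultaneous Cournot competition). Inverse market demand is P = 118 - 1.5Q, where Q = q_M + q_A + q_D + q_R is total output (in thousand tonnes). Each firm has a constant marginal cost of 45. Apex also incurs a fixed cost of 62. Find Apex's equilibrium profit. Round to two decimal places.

A representative firm's profit is π_i = q_i(118 - 1.5Q) - 45q_i.
Setting ∂π_i/∂q_i = 0 with rivals' quantities fixed: 73 - 3q_i - (3/2)·Σ_{j≠i} q_j = 0.
By symmetry each firm produces the same amount; substituting Σ_{j≠i} q_j = 3q_i yields q_i = 73/(15/2) = 146/15.
Price P = 118 - (3/2)·(584/15) = 298/5.
Apex's profit: (298/5 - 45)·(146/15) - 62 = 80.1067.

80.11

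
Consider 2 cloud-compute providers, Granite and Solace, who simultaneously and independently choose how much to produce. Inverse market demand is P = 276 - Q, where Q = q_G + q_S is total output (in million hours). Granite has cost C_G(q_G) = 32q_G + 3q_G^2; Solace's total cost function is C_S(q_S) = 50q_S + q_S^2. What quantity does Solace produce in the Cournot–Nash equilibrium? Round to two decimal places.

Granite's profit: π_G = (276 - Q)q_G - (32q_G + 3q_G²). Setting ∂π_G/∂q_G = 0: 244 - 8q_G - (q_S) = 0.
Solace's profit: π_S = (276 - Q)q_S - (50q_S + q_S²). Setting ∂π_S/∂q_S = 0: 226 - 4q_S - (q_G) = 0.
Best responses: q_G = (244 - q_S)/8, q_S = (226 - q_G)/4.
Solving the pair: q_G = 750/31, q_S = 1564/31.

50.45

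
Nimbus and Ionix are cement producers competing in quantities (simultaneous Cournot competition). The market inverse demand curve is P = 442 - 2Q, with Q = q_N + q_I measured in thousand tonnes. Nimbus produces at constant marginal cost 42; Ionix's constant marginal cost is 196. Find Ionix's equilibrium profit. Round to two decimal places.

470.22

Nimbus's profit: π_N = (442 - 2Q)q_N - (42q_N). Setting ∂π_N/∂q_N = 0: 400 - 4q_N - 2(q_I) = 0.
Ionix's profit: π_I = (442 - 2Q)q_I - (196q_I). Setting ∂π_I/∂q_I = 0: 246 - 4q_I - 2(q_N) = 0.
Rearranging gives the reaction functions q_N = (400 - 2q_I)/4 and q_I = (246 - 2q_N)/4.
Substituting one into the other gives q_N = 277/3 and q_I = 46/3.
Price P = 442 - 2·(323/3) = 680/3.
Ionix's profit: (680/3 - 196)·(46/3) = 470.2222.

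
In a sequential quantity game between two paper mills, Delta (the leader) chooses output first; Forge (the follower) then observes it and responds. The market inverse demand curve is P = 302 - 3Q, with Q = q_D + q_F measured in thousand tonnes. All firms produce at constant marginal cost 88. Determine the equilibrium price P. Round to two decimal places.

Solve by backward induction. Given q_D, the follower Forge maximises π_F = (302 - 3q_D - 3q_F)q_F - 88q_F.
Setting the follower's marginal profit to zero, 214 - 3q_D - 6q_F = 0, i.e. q_F = (214 - 3q_D)/6.
The leader anticipates this reaction. Substituting into P = 302 - 3Q gives P = 195 - (3/2)q_D, so π_D = (195 - (3/2)q_D)q_D - 88q_D.
Leader FOC: 107 - 3q_D = 0, so q_D = 107/3.
Then q_F = (214 - 3·(107/3))/6 = 107/6.
Total output Q = 107/2, so price P = 302 - 3·(107/2) = 283/2.

141.50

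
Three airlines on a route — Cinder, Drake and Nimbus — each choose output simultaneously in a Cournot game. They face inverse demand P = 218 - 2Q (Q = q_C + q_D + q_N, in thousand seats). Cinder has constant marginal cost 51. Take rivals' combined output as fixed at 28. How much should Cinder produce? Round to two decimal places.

27.75

With rivals' combined output fixed at 28, Cinder's profit is π_C = (218 - 2·28 - 2q_C)q_C - (51q_C) = (162 - 2q_C)q_C - (51q_C).
∂π_C/∂q_C = 111 - 4q_C = 0, so q_C = 111/4.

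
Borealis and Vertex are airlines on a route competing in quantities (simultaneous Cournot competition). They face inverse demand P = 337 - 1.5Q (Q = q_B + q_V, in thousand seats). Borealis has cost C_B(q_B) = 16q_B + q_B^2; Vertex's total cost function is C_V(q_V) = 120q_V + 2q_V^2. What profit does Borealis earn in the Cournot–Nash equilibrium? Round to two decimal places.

8605.94

Borealis's profit: π_B = (337 - 1.5Q)q_B - (16q_B + q_B²). Setting ∂π_B/∂q_B = 0: 321 - 5q_B - (3/2)(q_V) = 0.
Vertex's first-order condition: 217 - 7q_V - (3/2)(q_B) = 0.
Rearranging gives the reaction functions q_B = (321 - (3/2)q_V)/5 and q_V = (217 - (3/2)q_B)/7.
Solving the pair: q_B = 58.6718, q_V = 18.4275.
Price P = 337 - (3/2)·77.0992 = 221.3511.
Borealis's profit: 221.3511·58.6718 - 16·58.6718 - 58.6718² = 8605.9373.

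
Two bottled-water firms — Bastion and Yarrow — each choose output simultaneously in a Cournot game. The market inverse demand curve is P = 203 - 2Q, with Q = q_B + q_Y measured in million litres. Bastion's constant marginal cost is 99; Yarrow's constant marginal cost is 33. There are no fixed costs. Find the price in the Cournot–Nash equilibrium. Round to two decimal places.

Bastion's profit: π_B = (203 - 2Q)q_B - (99q_B). Setting ∂π_B/∂q_B = 0: 104 - 4q_B - 2(q_Y) = 0.
Yarrow's first-order condition: 170 - 4q_Y - 2(q_B) = 0.
So q_B = (104 - 2q_Y)/4 and q_Y = (170 - 2q_B)/4.
Solving the pair: q_B = 19/3, q_Y = 118/3.
Total output Q = 137/3, so price P = 203 - 2·(137/3) = 335/3.

111.67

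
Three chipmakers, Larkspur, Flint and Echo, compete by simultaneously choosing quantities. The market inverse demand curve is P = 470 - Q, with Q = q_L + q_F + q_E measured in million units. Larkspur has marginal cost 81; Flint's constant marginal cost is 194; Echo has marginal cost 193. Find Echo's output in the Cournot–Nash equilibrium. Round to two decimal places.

Larkspur's profit: π_L = (470 - Q)q_L - (81q_L). Setting ∂π_L/∂q_L = 0: 389 - 2q_L - (q_F + q_E) = 0.
Flint's first-order condition: 276 - 2q_F - (q_L + q_E) = 0.
Echo's first-order condition: 277 - 2q_E - (q_L + q_F) = 0.
Adding the 3 first-order conditions: 942 − 4Q = 0, so Q = 471/2.
Back-substituting: q_L = (389 − 471/2) = 307/2, q_F = (276 − 471/2) = 81/2, q_E = (277 − 471/2) = 83/2.

41.50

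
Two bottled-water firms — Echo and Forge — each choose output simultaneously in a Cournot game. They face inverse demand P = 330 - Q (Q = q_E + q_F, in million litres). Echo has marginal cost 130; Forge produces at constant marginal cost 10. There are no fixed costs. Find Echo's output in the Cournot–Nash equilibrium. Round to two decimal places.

Echo's profit: π_E = (330 - Q)q_E - (130q_E). Setting ∂π_E/∂q_E = 0: 200 - 2q_E - (q_F) = 0.
Forge's first-order condition: 320 - 2q_F - (q_E) = 0.
Rearranging gives the reaction functions q_E = (200 - q_F)/2 and q_F = (320 - q_E)/2.
Substituting one into the other gives q_E = 80/3 and q_F = 440/3.

26.67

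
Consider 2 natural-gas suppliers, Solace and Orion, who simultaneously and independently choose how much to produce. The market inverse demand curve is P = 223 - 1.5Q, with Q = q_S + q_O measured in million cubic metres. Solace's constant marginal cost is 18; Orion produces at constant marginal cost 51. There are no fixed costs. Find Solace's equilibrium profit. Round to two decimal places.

Solace's profit: π_S = (223 - 1.5Q)q_S - (18q_S). Setting ∂π_S/∂q_S = 0: 205 - 3q_S - (3/2)(q_O) = 0.
Orion's profit: π_O = (223 - 1.5Q)q_O - (51q_O). Setting ∂π_O/∂q_O = 0: 172 - 3q_O - (3/2)(q_S) = 0.
Rearranging gives the reaction functions q_S = (205 - (3/2)q_O)/3 and q_O = (172 - (3/2)q_S)/3.
Substituting one into the other gives q_S = 476/9 and q_O = 278/9.
Price P = 223 - (3/2)·(754/9) = 292/3.
Solace's profit: (292/3 - 18)·(476/9) = 4195.8519.

4195.85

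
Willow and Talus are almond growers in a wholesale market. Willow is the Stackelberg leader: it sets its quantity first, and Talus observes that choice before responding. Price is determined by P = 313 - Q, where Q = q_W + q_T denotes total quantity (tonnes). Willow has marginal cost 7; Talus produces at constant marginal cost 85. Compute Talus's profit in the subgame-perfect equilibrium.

324

Solve by backward induction. Given q_W, the follower Talus maximises π_T = (313 - q_W - q_T)q_T - 85q_T.
Setting the follower's marginal profit to zero, 228 - q_W - 2q_T = 0, i.e. q_T = (228 - q_W)/2.
The leader anticipates this reaction. Substituting into P = 313 - Q gives P = 199 - (1/2)q_W, so π_W = (199 - (1/2)q_W)q_W - 7q_W.
Leader FOC: 192 - q_W = 0, so q_W = 192.
Then q_T = (228 - 192)/2 = 18.
Price P = 313 - 210 = 103.
Talus's profit: (103 - 85)·18 = 324.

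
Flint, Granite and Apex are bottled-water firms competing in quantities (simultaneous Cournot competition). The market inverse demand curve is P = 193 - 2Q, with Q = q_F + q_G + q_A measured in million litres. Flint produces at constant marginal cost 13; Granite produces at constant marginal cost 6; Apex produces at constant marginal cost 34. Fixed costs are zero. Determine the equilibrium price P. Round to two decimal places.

Flint's profit: π_F = (193 - 2Q)q_F - (13q_F). Setting ∂π_F/∂q_F = 0: 180 - 4q_F - 2(q_G + q_A) = 0.
Granite's profit: π_G = (193 - 2Q)q_G - (6q_G). Setting ∂π_G/∂q_G = 0: 187 - 4q_G - 2(q_F + q_A) = 0.
Apex's profit: π_A = (193 - 2Q)q_A - (34q_A). Setting ∂π_A/∂q_A = 0: 159 - 4q_A - 2(q_F + q_G) = 0.
Summing all 3 equations gives 526 − 8Q = 0, hence Q = 263/4.
Back-substituting: q_F = (180 − 263/2)/2 = 97/4, q_G = (187 − 263/2)/2 = 111/4, q_A = (159 − 263/2)/2 = 55/4.
Total output Q = 263/4, so price P = 193 - 2·(263/4) = 123/2.

61.50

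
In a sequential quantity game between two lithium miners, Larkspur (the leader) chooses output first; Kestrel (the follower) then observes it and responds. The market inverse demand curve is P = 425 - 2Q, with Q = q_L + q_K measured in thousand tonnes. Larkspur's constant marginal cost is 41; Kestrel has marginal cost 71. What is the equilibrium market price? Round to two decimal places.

Solve by backward induction. Given q_L, the follower Kestrel maximises π_K = (425 - 2q_L - 2q_K)q_K - 71q_K.
Setting the follower's marginal profit to zero, 354 - 2q_L - 4q_K = 0, i.e. q_K = (354 - 2q_L)/4.
Larkspur substitutes q_K(q_L) into its own profit: π_L = q_L(425 - 2q_L - (354 - 2q_L)/2) - 41q_L = (248 - q_L)q_L - 41q_L.
Leader FOC: 207 - 2q_L = 0, so q_L = 207/2.
Then q_K = (354 - 2·(207/2))/4 = 147/4.
Total output Q = 561/4, so price P = 425 - 2·(561/4) = 289/2.

144.50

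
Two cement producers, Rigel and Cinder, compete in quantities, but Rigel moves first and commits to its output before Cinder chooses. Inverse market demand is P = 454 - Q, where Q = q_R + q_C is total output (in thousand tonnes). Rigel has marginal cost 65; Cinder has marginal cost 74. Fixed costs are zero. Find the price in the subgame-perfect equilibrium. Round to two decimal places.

164.50

Solve by backward induction. Given q_R, the follower Cinder maximises π_C = (454 - q_R - q_C)q_C - 74q_C.
Setting the follower's marginal profit to zero, 380 - q_R - 2q_C = 0, i.e. q_C = (380 - q_R)/2.
The leader anticipates this reaction. Substituting into P = 454 - Q gives P = 264 - (1/2)q_R, so π_R = (264 - (1/2)q_R)q_R - 65q_R.
Leader FOC: 199 - q_R = 0, so q_R = 199.
Then q_C = (380 - 199)/2 = 181/2.
Total output Q = 579/2, so price P = 454 - 579/2 = 329/2.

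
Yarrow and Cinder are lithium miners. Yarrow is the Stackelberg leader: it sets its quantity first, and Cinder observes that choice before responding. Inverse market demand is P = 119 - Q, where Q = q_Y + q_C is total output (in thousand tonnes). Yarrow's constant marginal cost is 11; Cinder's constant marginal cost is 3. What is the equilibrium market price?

Solve by backward induction. Given q_Y, the follower Cinder maximises π_C = (119 - q_Y - q_C)q_C - 3q_C.
Follower FOC: 116 - q_Y - 2q_C = 0, so q_C(q_Y) = (116 - q_Y)/2.
Yarrow substitutes q_C(q_Y) into its own profit: π_Y = q_Y(119 - q_Y - (116 - q_Y)/2) - 11q_Y = (61 - (1/2)q_Y)q_Y - 11q_Y.
Maximising: ∂π_Y/∂q_Y = 50 - q_Y = 0, giving q_Y = 50.
Then q_C = (116 - 50)/2 = 33.
Total output Q = 83, so price P = 119 - 83 = 36.

36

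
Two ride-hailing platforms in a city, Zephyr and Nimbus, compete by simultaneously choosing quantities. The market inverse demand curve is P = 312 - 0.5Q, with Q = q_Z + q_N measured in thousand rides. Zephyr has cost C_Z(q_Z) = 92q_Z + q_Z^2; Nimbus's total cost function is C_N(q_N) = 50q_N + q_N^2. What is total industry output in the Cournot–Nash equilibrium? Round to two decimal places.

Zephyr's profit: π_Z = (312 - 0.5Q)q_Z - (92q_Z + q_Z²). Setting ∂π_Z/∂q_Z = 0: 220 - 3q_Z - (1/2)(q_N) = 0.
Nimbus's first-order condition: 262 - 3q_N - (1/2)(q_Z) = 0.
Rearranging gives the reaction functions q_Z = (220 - (1/2)q_N)/3 and q_N = (262 - (1/2)q_Z)/3.
Solving the pair: q_Z = 60.4571, q_N = 77.2571.
Total output Q = 60.4571 + 77.2571 = 964/7.

137.71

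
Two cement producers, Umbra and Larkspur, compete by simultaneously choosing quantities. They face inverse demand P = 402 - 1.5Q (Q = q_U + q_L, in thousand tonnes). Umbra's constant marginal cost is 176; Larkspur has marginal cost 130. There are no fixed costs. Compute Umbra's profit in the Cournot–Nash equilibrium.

2400

Umbra's profit: π_U = (402 - 1.5Q)q_U - (176q_U). Setting ∂π_U/∂q_U = 0: 226 - 3q_U - (3/2)(q_L) = 0.
Larkspur's profit: π_L = (402 - 1.5Q)q_L - (130q_L). Setting ∂π_L/∂q_L = 0: 272 - 3q_L - (3/2)(q_U) = 0.
Best responses: q_U = (226 - (3/2)q_L)/3, q_L = (272 - (3/2)q_U)/3.
Solving the pair: q_U = 40, q_L = 212/3.
Price P = 402 - (3/2)·(332/3) = 236.
Umbra's profit: (236 - 176)·40 = 2400.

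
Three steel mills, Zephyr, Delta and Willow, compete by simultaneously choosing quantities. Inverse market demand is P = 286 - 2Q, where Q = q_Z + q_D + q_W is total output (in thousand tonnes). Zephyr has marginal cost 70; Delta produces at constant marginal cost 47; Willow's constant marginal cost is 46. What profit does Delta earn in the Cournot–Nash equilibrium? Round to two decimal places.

2128.78

Zephyr's profit: π_Z = (286 - 2Q)q_Z - (70q_Z). Setting ∂π_Z/∂q_Z = 0: 216 - 4q_Z - 2(q_D + q_W) = 0.
Delta's first-order condition: 239 - 4q_D - 2(q_Z + q_W) = 0.
Willow's first-order condition: 240 - 4q_W - 2(q_Z + q_D) = 0.
Summing all 3 equations gives 695 − 8Q = 0, hence Q = 695/8.
Back-substituting: q_Z = (216 − 695/4)/2 = 169/8, q_D = (239 − 695/4)/2 = 261/8, q_W = (240 − 695/4)/2 = 265/8.
Price P = 286 - 2·(695/8) = 449/4.
Delta's profit: (449/4 - 47)·(261/8) = 2128.7813.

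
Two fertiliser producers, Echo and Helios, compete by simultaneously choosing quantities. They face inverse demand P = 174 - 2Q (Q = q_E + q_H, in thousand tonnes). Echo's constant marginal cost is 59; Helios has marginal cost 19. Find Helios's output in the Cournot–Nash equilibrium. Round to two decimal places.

32.50

Echo's profit: π_E = (174 - 2Q)q_E - (59q_E). Setting ∂π_E/∂q_E = 0: 115 - 4q_E - 2(q_H) = 0.
Helios's profit: π_H = (174 - 2Q)q_H - (19q_H). Setting ∂π_H/∂q_H = 0: 155 - 4q_H - 2(q_E) = 0.
Best responses: q_E = (115 - 2q_H)/4, q_H = (155 - 2q_E)/4.
Substituting one into the other gives q_E = 25/2 and q_H = 65/2.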